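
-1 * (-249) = 249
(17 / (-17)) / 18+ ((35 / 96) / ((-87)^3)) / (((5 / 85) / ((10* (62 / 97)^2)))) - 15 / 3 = -375884712413 / 74350256724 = -5.06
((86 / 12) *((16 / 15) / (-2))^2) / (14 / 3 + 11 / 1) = 0.13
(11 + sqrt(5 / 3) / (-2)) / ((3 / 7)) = 77 / 3 - 7*sqrt(15) / 18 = 24.16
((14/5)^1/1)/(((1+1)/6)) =42/5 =8.40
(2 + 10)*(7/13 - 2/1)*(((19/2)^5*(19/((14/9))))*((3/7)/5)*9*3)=-1954897493193/50960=-38361410.78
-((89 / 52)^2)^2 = -62742241 / 7311616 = -8.58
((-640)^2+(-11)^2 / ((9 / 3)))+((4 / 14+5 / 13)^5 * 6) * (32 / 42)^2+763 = 125491531647968634 / 305775751099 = 410403.80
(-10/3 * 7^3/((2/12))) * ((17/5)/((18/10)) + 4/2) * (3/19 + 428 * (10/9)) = -19531414700/1539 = -12690977.71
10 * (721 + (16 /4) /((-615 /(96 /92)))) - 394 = 6427424 /943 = 6815.93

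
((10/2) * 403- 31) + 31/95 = 1984.33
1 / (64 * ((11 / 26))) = 13 / 352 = 0.04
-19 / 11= -1.73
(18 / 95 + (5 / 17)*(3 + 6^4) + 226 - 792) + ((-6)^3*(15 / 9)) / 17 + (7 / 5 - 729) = -1506033 / 1615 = -932.53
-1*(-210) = 210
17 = 17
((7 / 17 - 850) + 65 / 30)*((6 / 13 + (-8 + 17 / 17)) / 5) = 6649 / 6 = 1108.17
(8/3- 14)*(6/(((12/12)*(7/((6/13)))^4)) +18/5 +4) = -88600171532/1028624415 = -86.13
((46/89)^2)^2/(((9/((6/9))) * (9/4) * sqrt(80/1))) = 8954912 * sqrt(5)/76231822815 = 0.00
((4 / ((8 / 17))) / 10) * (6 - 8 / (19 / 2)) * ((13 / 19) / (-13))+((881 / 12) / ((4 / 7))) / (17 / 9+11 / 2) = 247753 / 14440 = 17.16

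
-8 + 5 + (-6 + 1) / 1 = -8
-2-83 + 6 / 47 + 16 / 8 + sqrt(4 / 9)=-82.21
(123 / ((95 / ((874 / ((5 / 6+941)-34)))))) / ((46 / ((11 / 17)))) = 8118 / 462995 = 0.02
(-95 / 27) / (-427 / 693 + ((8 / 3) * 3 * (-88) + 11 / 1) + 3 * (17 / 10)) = 10450 / 2044893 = 0.01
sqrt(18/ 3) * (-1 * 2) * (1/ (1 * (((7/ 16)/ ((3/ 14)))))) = -48 * sqrt(6)/ 49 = -2.40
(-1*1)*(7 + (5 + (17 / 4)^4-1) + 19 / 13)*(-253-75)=46217045 / 416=111098.67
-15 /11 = -1.36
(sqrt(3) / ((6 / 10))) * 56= 280 * sqrt(3) / 3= 161.66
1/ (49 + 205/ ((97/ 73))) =97/ 19718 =0.00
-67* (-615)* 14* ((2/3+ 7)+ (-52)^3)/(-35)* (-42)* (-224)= 21801861121152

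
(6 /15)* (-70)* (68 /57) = -33.40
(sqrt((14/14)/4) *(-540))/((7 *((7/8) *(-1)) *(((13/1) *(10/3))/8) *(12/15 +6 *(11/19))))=246240/129311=1.90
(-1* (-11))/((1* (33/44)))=44/3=14.67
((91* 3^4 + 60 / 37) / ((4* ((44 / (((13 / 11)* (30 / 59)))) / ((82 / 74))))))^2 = 4756464672145164225 / 6113101886123584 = 778.08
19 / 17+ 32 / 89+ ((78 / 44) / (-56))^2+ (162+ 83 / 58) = 10982553220501 / 66597563648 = 164.91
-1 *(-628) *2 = 1256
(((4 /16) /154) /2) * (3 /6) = 1 /2464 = 0.00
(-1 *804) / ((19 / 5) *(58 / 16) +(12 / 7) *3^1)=-225120 / 5297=-42.50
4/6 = 2/3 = 0.67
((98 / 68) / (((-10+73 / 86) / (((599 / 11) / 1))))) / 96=-1262093 / 14128224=-0.09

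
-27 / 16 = -1.69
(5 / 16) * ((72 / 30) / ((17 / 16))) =12 / 17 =0.71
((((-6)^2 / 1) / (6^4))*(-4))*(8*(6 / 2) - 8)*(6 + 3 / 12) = -100 / 9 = -11.11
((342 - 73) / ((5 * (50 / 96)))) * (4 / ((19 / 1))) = 51648 / 2375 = 21.75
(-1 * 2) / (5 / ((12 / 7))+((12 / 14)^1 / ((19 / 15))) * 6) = -3192 / 11135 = -0.29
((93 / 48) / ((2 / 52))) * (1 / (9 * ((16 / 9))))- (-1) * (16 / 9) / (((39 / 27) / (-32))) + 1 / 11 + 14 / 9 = -5698171 / 164736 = -34.59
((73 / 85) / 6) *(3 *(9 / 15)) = 219 / 850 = 0.26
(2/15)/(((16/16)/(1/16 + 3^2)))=29/24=1.21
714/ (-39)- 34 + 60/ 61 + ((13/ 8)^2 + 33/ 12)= -2331215/ 50752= -45.93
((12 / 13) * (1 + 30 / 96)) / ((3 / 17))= 357 / 52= 6.87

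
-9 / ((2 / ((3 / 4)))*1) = -27 / 8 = -3.38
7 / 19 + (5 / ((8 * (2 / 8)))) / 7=193 / 266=0.73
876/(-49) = -876/49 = -17.88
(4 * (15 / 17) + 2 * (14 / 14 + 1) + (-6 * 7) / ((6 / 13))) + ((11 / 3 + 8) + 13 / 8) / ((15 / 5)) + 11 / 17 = -95953 / 1224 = -78.39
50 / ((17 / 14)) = 700 / 17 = 41.18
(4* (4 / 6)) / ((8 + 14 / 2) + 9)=1 / 9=0.11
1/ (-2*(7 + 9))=-1/ 32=-0.03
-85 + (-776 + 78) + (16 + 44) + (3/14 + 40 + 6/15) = -47767/70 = -682.39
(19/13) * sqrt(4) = 38/13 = 2.92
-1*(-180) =180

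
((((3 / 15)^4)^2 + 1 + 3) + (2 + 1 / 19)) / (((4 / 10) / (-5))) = -22460947 / 296875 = -75.66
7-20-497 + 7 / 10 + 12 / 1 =-497.30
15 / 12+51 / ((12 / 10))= 175 / 4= 43.75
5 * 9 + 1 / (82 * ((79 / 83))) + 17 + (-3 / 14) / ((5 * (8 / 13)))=112354999 / 1813840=61.94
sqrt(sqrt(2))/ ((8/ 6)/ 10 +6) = 15 * 2^(1/ 4)/ 92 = 0.19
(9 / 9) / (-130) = -1 / 130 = -0.01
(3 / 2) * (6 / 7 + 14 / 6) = 67 / 14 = 4.79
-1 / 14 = -0.07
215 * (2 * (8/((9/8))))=27520/9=3057.78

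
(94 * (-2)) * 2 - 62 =-438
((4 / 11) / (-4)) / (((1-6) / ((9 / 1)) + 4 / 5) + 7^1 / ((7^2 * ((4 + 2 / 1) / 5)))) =-0.25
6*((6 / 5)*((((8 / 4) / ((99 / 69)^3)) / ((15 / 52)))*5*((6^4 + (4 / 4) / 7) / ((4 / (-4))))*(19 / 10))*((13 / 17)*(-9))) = 5671457828816 / 3959725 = 1432285.78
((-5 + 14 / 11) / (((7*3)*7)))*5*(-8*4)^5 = 6878658560 / 1617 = 4253963.24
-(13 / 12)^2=-1.17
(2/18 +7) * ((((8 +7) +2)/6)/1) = 544/27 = 20.15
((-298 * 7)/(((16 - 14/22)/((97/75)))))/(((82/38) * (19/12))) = -8903048/173225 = -51.40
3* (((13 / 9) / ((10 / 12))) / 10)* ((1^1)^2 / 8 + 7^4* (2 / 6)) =249743 / 600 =416.24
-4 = -4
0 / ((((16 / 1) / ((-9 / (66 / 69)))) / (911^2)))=0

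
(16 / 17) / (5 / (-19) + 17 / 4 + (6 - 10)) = -1216 / 17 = -71.53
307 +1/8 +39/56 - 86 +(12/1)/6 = 6267/28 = 223.82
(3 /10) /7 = 3 /70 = 0.04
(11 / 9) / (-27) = -11 / 243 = -0.05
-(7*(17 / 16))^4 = -200533921 / 65536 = -3059.90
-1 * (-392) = 392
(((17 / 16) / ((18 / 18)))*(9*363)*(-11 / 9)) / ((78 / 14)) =-158389 / 208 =-761.49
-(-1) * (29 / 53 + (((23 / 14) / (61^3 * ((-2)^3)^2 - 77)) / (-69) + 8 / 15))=1.08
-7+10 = 3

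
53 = 53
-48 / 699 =-16 / 233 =-0.07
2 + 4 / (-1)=-2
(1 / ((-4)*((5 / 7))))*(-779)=5453 / 20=272.65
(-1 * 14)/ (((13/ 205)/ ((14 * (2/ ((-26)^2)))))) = -20090/ 2197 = -9.14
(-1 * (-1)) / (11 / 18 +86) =18 / 1559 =0.01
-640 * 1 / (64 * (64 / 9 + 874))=-9 / 793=-0.01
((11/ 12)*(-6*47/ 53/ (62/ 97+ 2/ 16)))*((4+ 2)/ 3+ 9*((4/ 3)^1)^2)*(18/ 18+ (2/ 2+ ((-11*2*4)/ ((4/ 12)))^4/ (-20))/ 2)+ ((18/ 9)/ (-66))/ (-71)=13951468459.64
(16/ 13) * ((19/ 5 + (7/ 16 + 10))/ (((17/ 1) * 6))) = 67/ 390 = 0.17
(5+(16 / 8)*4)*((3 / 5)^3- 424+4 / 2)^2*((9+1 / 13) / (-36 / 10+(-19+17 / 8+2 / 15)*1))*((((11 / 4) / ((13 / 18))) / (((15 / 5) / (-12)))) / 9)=173187346475616 / 99165625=1746445.37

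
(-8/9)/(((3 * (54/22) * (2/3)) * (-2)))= 22/243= 0.09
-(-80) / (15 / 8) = 128 / 3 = 42.67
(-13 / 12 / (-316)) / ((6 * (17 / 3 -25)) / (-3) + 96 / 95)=1235 / 14293312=0.00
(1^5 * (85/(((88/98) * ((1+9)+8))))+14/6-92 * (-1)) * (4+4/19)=788770/1881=419.34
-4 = -4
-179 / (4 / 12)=-537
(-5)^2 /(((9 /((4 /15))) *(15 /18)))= 8 /9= 0.89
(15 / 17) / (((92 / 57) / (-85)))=-46.47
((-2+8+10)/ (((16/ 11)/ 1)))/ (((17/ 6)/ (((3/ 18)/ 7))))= 11/ 119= 0.09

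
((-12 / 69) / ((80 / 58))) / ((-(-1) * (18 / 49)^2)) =-69629 / 74520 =-0.93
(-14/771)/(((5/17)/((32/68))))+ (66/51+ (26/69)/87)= 1.27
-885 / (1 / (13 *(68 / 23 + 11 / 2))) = -4475445 / 46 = -97292.28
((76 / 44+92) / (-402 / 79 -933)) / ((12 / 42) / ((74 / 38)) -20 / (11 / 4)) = 3013613 / 214937274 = 0.01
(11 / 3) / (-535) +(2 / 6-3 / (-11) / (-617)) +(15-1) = 156055463 / 10893135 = 14.33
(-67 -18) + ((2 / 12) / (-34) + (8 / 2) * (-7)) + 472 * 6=2719.00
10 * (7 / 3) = 23.33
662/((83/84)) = 55608/83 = 669.98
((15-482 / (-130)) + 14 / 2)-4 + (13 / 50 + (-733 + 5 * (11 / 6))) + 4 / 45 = -2052697 / 2925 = -701.78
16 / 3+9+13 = 82 / 3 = 27.33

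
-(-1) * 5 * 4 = 20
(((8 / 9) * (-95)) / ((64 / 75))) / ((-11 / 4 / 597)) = 472625 / 22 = 21482.95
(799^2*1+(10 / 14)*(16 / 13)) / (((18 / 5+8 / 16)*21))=193648570 / 26117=7414.66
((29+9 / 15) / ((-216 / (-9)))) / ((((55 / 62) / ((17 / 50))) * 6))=19499 / 247500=0.08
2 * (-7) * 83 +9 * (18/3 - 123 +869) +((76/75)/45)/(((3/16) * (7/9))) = 44148466/7875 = 5606.15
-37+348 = 311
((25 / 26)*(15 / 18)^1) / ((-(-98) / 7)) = 125 / 2184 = 0.06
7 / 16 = 0.44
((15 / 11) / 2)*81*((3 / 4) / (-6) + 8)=76545 / 176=434.91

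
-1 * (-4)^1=4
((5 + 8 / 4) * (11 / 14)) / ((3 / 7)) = 77 / 6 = 12.83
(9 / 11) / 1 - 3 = -24 / 11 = -2.18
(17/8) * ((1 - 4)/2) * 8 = -51/2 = -25.50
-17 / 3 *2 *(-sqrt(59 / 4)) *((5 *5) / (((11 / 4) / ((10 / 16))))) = 2125 *sqrt(59) / 66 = 247.31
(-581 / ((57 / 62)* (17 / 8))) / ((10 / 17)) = -144088 / 285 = -505.57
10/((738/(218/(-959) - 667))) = -3199355/353871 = -9.04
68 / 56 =17 / 14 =1.21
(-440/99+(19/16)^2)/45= -0.07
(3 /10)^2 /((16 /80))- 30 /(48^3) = 41447 /92160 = 0.45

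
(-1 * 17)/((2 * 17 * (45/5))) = -1/18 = -0.06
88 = 88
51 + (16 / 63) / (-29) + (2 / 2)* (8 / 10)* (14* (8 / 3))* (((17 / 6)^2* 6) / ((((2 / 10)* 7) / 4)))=2534179 / 609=4161.21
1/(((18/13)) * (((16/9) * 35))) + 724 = 810893/1120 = 724.01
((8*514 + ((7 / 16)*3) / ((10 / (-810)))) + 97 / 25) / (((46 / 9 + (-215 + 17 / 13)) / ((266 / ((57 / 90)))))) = -3940602939 / 488080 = -8073.68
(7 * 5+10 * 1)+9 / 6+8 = 109 / 2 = 54.50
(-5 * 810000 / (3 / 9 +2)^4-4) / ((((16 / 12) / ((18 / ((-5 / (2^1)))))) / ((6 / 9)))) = 5905072872 / 12005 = 491884.45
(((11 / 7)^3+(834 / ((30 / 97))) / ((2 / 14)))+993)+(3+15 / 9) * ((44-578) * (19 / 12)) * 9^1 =-26819032 / 1715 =-15637.92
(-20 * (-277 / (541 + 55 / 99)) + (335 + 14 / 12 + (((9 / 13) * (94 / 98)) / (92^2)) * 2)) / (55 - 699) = -6827088203581 / 12692516674656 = -0.54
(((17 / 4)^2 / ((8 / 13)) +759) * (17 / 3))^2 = 2942778995209 / 147456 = 19956997.31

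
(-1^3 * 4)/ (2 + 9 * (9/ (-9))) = 4/ 7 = 0.57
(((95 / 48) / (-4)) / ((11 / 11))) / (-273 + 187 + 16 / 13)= 65 / 11136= 0.01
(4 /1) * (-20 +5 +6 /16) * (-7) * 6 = 2457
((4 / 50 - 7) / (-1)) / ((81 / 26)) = 4498 / 2025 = 2.22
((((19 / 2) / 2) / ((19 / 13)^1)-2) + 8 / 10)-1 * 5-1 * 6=-179 / 20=-8.95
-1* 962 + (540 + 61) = -361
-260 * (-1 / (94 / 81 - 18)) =-5265 / 341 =-15.44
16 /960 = 1 /60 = 0.02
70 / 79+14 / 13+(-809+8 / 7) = -5793573 / 7189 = -805.89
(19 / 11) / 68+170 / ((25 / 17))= 115.63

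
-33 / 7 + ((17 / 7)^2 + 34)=1724 / 49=35.18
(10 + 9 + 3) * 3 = 66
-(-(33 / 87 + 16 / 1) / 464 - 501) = 6741931 / 13456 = 501.04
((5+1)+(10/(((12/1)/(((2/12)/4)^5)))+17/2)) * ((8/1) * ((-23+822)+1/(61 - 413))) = 64944459720457/700710912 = 92683.67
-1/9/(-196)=1/1764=0.00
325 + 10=335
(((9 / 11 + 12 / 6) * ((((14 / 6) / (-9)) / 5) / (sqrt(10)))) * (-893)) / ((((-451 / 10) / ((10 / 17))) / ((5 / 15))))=-387562 * sqrt(10) / 6831297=-0.18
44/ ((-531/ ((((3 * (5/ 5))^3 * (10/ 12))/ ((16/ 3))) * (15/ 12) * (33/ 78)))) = -9075/ 49088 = -0.18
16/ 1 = 16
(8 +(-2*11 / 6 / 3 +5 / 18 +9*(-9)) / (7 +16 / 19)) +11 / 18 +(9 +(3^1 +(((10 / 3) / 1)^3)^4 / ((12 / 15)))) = 186250804660723 / 79184709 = 2352105.69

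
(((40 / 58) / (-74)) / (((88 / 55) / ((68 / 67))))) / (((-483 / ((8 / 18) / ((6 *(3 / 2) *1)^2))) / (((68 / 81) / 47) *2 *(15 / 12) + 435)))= 2815565500 / 96367825750959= 0.00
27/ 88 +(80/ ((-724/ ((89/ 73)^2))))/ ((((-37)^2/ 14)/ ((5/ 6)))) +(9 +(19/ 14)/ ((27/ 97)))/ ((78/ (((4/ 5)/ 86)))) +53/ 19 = 2166888476284993345/ 699775741527558696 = 3.10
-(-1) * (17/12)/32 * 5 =85/384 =0.22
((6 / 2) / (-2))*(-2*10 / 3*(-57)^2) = 32490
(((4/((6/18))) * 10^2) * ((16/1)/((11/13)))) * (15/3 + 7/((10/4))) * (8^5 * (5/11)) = 318976819200/121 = 2636172059.50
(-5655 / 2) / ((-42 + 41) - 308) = 1885 / 206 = 9.15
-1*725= -725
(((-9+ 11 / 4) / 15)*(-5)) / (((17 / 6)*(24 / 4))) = 0.12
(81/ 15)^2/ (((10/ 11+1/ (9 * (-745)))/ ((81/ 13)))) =199.89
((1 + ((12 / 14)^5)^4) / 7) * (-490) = -834484247376749770 / 11398895185373143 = -73.21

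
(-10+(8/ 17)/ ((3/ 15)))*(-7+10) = -390/ 17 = -22.94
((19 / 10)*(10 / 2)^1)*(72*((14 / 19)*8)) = 4032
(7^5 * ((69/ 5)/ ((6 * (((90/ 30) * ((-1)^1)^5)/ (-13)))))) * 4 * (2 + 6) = 5360312.53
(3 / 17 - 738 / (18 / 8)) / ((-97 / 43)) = 239639 / 1649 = 145.32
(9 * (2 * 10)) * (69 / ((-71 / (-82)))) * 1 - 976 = 949144 / 71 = 13368.23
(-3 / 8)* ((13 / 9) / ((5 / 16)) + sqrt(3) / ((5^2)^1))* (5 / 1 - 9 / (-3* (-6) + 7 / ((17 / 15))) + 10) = -17368 / 685 - 1503* sqrt(3) / 6850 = -25.73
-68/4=-17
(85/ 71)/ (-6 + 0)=-85/ 426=-0.20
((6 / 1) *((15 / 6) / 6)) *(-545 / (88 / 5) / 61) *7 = -95375 / 10736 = -8.88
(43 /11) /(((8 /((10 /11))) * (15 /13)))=0.38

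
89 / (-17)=-89 / 17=-5.24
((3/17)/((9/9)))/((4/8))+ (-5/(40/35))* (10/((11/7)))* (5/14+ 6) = -264247/1496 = -176.64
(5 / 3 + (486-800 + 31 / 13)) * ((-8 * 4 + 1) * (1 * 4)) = 1498912 / 39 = 38433.64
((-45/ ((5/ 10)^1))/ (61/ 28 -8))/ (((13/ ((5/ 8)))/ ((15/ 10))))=4725/ 4238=1.11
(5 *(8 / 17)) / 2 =20 / 17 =1.18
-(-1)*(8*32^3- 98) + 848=262894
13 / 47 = 0.28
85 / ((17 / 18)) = 90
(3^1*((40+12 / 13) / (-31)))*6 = -9576 / 403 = -23.76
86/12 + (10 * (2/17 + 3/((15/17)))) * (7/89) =90175/9078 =9.93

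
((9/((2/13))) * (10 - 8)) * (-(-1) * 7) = 819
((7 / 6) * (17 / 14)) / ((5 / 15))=17 / 4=4.25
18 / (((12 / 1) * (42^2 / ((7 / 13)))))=1 / 2184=0.00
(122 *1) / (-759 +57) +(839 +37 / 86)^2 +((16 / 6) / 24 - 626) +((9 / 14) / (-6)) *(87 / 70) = 895536302396531 / 1272038040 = 704016.92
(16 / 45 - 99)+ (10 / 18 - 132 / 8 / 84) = -247679 / 2520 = -98.29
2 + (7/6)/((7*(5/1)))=61/30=2.03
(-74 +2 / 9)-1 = -673 / 9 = -74.78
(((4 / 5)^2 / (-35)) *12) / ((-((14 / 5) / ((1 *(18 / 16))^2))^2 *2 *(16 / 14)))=0.02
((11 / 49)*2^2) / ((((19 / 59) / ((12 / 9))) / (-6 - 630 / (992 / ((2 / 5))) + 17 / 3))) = -29854 / 13671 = -2.18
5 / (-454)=-5 / 454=-0.01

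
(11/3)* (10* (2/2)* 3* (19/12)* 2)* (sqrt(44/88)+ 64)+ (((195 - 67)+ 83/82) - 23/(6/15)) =1045* sqrt(2)/6+ 2750876/123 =22611.15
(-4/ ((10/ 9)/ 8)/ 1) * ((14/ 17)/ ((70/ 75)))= -432/ 17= -25.41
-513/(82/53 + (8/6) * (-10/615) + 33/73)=-259.41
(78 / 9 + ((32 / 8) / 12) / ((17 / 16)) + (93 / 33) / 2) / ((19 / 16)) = 93256 / 10659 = 8.75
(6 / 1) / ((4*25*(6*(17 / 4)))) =1 / 425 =0.00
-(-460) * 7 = 3220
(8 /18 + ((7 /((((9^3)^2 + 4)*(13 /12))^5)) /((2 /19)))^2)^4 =964510755207290985914744225385160710119586910822614721078739267631096510513161500976139254439295236502638785755722055052486354618578073012604241846023145787892827708463057049501805630964817103778932847053392749003977511295968776117176957471543646554060330191417951235412951296 /24719355722324359994479050245125153980838319226199902820519497188641031088751508474875279143372343472762800821530836502597127915352914789610682621077488213050614495711412998463009754156249295226650201285955598120266172943763146939538640644572070692092893295921385288238525390625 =0.04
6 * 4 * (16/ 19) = 384/ 19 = 20.21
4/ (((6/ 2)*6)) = 2/ 9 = 0.22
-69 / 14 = -4.93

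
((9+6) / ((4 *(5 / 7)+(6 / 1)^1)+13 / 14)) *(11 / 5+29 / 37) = 23184 / 5069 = 4.57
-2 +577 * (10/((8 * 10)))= 561/8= 70.12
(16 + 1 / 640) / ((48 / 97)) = 993377 / 30720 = 32.34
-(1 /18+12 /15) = -77 /90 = -0.86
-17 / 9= -1.89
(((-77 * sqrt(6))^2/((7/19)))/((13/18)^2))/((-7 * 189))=-165528/1183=-139.92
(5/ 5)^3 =1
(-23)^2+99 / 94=49825 / 94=530.05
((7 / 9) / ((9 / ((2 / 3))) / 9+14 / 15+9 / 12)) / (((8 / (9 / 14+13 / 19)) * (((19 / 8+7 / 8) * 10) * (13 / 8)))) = 1412 / 1839903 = 0.00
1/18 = 0.06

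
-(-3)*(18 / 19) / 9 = 6 / 19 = 0.32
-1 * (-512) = 512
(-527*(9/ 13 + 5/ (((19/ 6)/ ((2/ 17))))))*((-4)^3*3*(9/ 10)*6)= 592515648/ 1235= 479769.76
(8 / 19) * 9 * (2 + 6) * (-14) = -8064 / 19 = -424.42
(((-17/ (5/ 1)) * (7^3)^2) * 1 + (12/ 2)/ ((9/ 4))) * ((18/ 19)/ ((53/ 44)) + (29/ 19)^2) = -357729517639/ 286995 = -1246466.03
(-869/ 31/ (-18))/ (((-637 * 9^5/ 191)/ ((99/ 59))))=-1825769/ 137592791154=-0.00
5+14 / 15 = 89 / 15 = 5.93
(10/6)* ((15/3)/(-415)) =-5/249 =-0.02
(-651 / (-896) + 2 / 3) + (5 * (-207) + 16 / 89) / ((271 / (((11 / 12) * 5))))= -149190575 / 9261696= -16.11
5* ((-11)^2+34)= 775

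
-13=-13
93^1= 93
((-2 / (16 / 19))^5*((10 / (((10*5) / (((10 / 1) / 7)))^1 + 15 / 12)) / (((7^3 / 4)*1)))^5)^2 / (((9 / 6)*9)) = 12857777864679882752 / 256026514340939977330368973364195609752323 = 0.00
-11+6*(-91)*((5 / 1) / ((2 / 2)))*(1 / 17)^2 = -5909 / 289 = -20.45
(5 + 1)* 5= 30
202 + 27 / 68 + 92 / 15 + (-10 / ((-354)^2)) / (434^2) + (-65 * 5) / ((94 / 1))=9668990645322263 / 47149030940760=205.07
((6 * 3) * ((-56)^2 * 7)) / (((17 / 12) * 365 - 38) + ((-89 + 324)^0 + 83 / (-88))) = 104315904 / 126493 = 824.68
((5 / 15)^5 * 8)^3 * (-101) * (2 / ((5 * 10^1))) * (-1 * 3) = 51712 / 119574225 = 0.00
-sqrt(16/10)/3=-2 * sqrt(10)/15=-0.42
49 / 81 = 0.60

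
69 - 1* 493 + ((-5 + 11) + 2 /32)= -417.94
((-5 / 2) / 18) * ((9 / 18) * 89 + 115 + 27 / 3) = -1685 / 72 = -23.40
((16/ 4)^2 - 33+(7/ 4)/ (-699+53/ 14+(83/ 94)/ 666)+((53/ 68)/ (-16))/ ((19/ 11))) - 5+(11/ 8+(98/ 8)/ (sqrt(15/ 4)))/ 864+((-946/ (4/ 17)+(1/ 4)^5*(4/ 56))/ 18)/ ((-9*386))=-215296125510752013011/ 9801855745656791040+49*sqrt(15)/ 25920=-21.96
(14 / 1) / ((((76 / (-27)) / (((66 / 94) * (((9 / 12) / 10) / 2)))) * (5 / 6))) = -0.16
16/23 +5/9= 259/207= 1.25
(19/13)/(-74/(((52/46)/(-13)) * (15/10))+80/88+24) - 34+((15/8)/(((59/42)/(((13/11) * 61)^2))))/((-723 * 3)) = -16259375470049/437130621928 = -37.20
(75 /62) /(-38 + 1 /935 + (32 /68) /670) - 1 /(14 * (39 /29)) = -0.08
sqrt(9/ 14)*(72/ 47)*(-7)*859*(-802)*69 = 5133816936*sqrt(14)/ 47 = 408701788.53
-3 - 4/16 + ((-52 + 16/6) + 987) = 11213/12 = 934.42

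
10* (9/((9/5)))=50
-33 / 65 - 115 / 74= -9917 / 4810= -2.06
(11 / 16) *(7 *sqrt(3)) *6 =231 *sqrt(3) / 8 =50.01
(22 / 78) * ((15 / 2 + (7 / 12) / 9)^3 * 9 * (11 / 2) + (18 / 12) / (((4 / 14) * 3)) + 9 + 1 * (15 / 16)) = 66021949345 / 10917504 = 6047.35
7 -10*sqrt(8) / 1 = 7 -20*sqrt(2) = -21.28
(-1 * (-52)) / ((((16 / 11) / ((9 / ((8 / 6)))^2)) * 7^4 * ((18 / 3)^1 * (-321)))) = -11583 / 32884096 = -0.00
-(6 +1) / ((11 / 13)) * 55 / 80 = -91 / 16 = -5.69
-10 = -10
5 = 5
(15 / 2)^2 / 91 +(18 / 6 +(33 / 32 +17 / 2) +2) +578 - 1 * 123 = 1369075 / 2912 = 470.15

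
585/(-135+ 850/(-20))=-234/71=-3.30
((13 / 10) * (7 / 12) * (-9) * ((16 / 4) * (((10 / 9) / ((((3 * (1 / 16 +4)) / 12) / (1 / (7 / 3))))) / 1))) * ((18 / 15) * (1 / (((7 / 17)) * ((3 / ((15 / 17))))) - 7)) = 16896 / 175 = 96.55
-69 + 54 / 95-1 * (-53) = -1466 / 95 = -15.43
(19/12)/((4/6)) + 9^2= 667/8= 83.38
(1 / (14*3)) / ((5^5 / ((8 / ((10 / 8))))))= 16 / 328125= 0.00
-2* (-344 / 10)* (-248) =-85312 / 5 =-17062.40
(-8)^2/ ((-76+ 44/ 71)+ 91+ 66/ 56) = 127232/ 33395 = 3.81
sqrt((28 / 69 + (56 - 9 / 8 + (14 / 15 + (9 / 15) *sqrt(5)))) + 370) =sqrt(126960 *sqrt(5) + 90186910) / 460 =20.68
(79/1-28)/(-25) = -51/25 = -2.04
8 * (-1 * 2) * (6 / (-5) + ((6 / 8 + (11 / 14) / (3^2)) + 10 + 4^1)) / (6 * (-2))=17183 / 945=18.18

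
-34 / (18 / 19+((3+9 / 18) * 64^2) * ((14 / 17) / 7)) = -0.02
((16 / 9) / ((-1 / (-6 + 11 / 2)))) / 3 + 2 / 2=35 / 27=1.30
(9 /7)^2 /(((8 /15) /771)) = 936765 /392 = 2389.71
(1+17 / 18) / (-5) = -7 / 18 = -0.39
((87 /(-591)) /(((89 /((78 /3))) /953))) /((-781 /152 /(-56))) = -6116399744 /13693273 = -446.67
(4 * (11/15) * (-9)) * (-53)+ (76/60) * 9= 7053/5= 1410.60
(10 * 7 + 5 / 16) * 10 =5625 / 8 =703.12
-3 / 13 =-0.23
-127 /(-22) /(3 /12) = 254 /11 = 23.09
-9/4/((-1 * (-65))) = -9/260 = -0.03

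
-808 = -808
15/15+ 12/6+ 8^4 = 4099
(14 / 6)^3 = 343 / 27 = 12.70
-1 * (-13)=13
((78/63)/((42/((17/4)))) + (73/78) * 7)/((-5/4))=-153107/28665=-5.34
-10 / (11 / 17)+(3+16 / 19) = -2427 / 209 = -11.61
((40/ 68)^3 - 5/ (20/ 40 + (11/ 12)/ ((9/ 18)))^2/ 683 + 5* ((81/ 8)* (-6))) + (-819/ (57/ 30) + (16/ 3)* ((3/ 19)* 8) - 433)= -14506355990871/ 12496176196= -1160.86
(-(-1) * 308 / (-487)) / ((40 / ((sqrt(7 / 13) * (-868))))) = 33418 * sqrt(91) / 31655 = 10.07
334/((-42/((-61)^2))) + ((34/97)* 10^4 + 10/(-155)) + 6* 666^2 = 166408149469/63147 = 2635250.28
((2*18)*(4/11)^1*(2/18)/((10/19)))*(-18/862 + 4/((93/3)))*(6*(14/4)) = 922488/146971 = 6.28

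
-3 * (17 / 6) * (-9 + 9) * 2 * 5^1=0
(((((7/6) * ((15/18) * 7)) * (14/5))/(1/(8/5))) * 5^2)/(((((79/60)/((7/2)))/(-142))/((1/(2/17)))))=-579601400/237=-2445575.53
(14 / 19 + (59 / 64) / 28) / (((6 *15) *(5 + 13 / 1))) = 26209 / 55157760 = 0.00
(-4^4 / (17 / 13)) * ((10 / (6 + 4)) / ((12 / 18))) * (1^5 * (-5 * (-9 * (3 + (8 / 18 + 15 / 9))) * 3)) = -3444480 / 17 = -202616.47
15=15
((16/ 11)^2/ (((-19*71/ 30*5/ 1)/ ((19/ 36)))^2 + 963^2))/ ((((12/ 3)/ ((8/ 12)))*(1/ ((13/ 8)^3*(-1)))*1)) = -2197/ 1610042940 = -0.00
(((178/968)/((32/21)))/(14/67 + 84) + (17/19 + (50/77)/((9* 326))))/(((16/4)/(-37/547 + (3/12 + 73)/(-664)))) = -0.04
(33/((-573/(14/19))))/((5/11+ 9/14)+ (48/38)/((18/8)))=-71148/2781151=-0.03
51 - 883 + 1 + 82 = -749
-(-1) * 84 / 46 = 42 / 23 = 1.83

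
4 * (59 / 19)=236 / 19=12.42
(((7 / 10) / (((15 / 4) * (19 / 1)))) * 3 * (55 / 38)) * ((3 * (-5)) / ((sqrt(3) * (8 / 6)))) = -231 * sqrt(3) / 1444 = -0.28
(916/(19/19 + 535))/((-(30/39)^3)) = -3.75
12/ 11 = 1.09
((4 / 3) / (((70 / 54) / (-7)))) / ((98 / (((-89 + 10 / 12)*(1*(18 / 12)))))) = 4761 / 490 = 9.72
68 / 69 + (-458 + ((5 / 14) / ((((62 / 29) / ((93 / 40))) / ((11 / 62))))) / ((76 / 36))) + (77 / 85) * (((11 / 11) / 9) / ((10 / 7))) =-10606804711933 / 23214139200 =-456.91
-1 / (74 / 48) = -0.65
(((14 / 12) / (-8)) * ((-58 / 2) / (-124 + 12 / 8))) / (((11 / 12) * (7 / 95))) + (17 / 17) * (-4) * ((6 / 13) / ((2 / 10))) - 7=-234621 / 14014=-16.74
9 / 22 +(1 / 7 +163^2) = 26569.55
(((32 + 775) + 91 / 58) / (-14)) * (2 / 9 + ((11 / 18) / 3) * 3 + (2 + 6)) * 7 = -2485541 / 696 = -3571.18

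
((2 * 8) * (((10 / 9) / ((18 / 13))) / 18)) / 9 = 520 / 6561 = 0.08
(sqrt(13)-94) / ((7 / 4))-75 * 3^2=-726.65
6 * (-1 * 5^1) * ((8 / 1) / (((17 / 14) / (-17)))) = 3360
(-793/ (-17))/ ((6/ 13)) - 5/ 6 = 1704/ 17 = 100.24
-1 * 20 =-20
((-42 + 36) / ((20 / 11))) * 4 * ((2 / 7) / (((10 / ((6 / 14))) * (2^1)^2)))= -0.04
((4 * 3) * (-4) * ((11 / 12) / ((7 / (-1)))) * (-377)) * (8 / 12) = -33176 / 21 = -1579.81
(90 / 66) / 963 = 5 / 3531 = 0.00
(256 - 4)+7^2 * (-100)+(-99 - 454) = -5201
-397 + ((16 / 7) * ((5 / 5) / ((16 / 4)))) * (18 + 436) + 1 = -956 / 7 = -136.57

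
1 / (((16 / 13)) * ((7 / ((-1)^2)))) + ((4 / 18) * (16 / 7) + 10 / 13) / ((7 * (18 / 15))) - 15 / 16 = -46051 / 68796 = -0.67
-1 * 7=-7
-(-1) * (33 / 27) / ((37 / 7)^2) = 539 / 12321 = 0.04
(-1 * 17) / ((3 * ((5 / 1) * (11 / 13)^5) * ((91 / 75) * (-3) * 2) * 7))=2427685 / 47348994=0.05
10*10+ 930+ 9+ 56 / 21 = 3125 / 3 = 1041.67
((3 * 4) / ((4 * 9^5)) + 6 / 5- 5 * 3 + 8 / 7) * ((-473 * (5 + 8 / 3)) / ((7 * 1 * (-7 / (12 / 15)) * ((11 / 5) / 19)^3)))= -482712.26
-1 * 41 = -41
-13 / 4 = -3.25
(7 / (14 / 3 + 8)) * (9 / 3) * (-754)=-23751 / 19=-1250.05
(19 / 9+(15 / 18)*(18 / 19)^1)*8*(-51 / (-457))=67456 / 26049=2.59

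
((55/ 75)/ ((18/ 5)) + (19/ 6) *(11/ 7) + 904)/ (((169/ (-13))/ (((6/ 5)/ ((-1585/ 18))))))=137468/ 144235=0.95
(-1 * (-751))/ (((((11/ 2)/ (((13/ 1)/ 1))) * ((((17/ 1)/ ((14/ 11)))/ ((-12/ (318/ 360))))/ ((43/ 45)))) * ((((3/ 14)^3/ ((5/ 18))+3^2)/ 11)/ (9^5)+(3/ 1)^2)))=-196859082551040/ 1027020328279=-191.68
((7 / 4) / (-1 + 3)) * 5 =35 / 8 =4.38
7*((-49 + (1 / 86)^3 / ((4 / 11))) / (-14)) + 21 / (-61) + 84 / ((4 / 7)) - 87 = 26121547137 / 310395328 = 84.16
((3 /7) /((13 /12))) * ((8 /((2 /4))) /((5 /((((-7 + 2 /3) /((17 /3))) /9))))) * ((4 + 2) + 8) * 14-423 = -501463 /1105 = -453.81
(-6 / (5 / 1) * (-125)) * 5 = 750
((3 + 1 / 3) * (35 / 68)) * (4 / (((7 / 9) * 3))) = 50 / 17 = 2.94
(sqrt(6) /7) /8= sqrt(6) /56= 0.04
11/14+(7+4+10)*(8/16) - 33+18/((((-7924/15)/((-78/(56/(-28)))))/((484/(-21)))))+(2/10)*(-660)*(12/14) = -1445354/13867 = -104.23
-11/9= -1.22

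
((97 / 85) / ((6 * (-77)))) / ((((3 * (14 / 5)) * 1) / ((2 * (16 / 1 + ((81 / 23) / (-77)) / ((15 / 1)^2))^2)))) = -48676327461457 / 323316099933750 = -0.15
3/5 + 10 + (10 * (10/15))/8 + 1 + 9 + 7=28.43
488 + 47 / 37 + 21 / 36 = 217495 / 444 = 489.85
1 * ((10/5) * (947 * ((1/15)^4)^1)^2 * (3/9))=1793618/7688671875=0.00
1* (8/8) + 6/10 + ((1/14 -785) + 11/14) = -27389/35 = -782.54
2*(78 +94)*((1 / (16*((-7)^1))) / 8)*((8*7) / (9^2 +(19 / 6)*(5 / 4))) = -516 / 2039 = -0.25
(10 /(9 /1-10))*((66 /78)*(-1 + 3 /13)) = 6.51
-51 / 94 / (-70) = 51 / 6580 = 0.01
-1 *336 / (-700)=12 / 25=0.48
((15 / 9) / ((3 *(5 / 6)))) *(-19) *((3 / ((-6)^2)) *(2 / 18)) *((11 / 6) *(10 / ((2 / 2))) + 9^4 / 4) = -378157 / 1944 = -194.53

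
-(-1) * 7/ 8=7/ 8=0.88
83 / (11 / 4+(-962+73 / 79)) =-26228 / 302831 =-0.09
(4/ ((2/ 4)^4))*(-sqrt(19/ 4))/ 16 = -2*sqrt(19) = -8.72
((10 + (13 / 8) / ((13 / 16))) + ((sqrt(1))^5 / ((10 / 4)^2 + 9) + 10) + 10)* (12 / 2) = 11736 / 61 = 192.39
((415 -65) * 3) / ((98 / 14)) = 150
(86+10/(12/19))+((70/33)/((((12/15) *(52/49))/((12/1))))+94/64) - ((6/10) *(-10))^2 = 1335523/13728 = 97.28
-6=-6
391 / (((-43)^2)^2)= 391 / 3418801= 0.00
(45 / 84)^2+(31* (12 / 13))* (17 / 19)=5013591 / 193648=25.89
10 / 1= 10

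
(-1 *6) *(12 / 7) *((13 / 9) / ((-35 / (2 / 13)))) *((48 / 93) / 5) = 256 / 37975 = 0.01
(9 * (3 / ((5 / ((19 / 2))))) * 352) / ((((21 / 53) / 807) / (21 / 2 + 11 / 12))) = 14695944516 / 35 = 419884129.03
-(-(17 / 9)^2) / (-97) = -289 / 7857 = -0.04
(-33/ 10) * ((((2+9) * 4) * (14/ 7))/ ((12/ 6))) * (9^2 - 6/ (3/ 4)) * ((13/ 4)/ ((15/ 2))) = -114829/ 25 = -4593.16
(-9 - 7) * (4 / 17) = -64 / 17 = -3.76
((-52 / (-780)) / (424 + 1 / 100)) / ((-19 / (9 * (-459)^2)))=-15.69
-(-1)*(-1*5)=-5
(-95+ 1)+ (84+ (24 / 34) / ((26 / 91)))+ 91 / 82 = -8949 / 1394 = -6.42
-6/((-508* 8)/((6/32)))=9/32512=0.00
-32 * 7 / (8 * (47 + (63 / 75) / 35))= -0.60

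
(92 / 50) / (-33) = -46 / 825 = -0.06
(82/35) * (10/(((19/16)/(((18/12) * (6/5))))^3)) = 489701376/6001625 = 81.59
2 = 2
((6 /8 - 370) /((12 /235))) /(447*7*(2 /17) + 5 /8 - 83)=-5900615 /233166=-25.31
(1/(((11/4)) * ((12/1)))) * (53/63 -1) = -10/2079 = -0.00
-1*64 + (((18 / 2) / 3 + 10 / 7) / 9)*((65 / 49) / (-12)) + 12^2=2961505 / 37044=79.95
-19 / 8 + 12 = 77 / 8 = 9.62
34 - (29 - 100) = 105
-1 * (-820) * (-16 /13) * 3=-39360 /13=-3027.69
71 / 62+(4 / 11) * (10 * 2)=5741 / 682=8.42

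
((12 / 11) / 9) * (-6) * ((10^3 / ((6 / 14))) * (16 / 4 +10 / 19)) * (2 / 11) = -1396.55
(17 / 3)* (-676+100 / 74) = -3823.01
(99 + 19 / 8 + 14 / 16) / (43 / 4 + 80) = 409 / 363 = 1.13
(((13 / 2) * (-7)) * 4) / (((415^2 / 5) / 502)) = -91364 / 34445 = -2.65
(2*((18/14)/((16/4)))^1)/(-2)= -9/28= -0.32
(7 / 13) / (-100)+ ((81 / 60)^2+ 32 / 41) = 553809 / 213200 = 2.60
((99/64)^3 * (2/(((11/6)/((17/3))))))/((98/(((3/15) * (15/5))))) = 4498659/32112640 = 0.14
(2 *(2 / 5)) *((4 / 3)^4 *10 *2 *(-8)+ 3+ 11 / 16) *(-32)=5204648 / 405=12850.98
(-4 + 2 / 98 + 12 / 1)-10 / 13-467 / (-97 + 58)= 36740 / 1911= 19.23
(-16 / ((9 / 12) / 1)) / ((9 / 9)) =-64 / 3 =-21.33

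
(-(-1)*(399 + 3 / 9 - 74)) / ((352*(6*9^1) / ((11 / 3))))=61 / 972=0.06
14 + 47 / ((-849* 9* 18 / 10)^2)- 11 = 14187527258 / 4729175361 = 3.00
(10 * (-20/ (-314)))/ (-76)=-25/ 2983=-0.01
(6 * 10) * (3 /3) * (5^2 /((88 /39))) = 14625 /22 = 664.77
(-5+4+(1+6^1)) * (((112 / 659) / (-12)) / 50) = -28 / 16475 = -0.00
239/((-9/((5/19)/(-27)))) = 1195/4617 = 0.26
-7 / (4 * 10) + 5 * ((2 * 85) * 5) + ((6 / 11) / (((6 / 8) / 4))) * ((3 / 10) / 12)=373991 / 88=4249.90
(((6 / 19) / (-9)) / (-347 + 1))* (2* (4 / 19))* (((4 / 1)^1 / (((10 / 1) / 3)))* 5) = 16 / 62453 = 0.00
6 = 6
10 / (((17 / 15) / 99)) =14850 / 17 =873.53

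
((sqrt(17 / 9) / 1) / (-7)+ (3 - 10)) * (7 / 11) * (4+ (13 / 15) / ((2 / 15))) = -1029 / 22 - 7 * sqrt(17) / 22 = -48.08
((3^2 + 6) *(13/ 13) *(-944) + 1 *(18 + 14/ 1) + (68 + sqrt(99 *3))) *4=-56240 + 12 *sqrt(33)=-56171.07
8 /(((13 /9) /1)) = 72 /13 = 5.54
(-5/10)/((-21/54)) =9/7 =1.29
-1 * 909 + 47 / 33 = -29950 / 33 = -907.58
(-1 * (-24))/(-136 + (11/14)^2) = -1568/8845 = -0.18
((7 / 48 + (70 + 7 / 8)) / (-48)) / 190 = -3409 / 437760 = -0.01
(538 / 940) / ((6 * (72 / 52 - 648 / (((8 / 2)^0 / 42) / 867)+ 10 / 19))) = -66443 / 16435745967840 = -0.00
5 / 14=0.36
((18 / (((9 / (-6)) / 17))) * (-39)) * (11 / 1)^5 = 1281321756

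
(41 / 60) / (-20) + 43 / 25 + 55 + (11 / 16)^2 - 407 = -6716957 / 19200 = -349.84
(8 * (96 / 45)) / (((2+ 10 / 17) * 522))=544 / 43065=0.01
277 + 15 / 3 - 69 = 213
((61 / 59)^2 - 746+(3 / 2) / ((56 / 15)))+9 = -286762267 / 389872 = -735.53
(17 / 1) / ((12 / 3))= 17 / 4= 4.25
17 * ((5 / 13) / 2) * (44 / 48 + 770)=786335 / 312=2520.30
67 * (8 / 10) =268 / 5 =53.60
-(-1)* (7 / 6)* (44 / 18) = 2.85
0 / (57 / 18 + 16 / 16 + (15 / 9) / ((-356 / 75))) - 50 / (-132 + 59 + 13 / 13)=25 / 36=0.69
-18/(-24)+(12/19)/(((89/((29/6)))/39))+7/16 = 68321/27056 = 2.53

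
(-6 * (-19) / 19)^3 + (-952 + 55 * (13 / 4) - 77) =-2537 / 4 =-634.25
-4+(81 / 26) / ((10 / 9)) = -311 / 260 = -1.20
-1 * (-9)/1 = 9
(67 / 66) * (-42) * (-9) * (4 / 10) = 8442 / 55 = 153.49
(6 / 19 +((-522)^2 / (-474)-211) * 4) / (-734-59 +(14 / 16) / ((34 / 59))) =1283250848 / 323139783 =3.97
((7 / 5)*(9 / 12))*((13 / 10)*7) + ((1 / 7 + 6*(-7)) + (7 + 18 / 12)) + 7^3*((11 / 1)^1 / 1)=5248877 / 1400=3749.20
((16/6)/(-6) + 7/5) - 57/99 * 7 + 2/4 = -2549/990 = -2.57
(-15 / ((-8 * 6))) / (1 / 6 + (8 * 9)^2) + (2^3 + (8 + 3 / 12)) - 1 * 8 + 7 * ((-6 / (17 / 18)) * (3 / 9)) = -5561523 / 846056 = -6.57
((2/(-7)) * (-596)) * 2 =2384/7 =340.57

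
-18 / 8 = -9 / 4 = -2.25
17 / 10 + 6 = 77 / 10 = 7.70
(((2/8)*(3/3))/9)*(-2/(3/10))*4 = -20/27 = -0.74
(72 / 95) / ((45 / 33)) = 264 / 475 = 0.56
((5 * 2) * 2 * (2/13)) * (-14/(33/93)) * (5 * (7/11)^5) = -1458847600/23030293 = -63.34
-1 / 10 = -0.10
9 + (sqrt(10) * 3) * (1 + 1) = 9 + 6 * sqrt(10) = 27.97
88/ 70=44/ 35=1.26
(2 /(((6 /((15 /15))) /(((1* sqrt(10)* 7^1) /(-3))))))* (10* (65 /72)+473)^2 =-2107886263* sqrt(10) /11664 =-571478.19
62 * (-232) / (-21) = 14384 / 21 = 684.95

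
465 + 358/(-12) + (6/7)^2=128155/294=435.90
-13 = -13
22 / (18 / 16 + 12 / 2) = 176 / 57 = 3.09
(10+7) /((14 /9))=153 /14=10.93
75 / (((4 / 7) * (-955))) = -105 / 764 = -0.14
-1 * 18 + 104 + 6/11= 952/11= 86.55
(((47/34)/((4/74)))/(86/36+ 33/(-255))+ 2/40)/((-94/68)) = -13362119/1624790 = -8.22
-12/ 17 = -0.71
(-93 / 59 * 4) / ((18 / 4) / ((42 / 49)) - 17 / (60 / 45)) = 248 / 295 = 0.84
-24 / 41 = -0.59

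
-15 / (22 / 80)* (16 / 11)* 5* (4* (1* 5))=-960000 / 121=-7933.88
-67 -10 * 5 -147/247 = -29046/247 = -117.60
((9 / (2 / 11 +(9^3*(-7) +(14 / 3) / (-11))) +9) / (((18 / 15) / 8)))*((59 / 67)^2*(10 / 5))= 70333187280 / 755979023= 93.04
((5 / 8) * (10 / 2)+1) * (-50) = -825 / 4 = -206.25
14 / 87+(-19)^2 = 31421 / 87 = 361.16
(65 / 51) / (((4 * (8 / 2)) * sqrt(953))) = 65 * sqrt(953) / 777648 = 0.00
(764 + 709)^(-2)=1 / 2169729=0.00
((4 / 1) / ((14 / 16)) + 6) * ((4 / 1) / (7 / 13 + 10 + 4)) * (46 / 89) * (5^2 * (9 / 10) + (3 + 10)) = 6283784 / 117747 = 53.37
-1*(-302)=302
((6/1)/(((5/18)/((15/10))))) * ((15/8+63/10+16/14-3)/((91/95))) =2722491/12740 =213.70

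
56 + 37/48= 2725/48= 56.77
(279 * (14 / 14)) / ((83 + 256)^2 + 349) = 279 / 115270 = 0.00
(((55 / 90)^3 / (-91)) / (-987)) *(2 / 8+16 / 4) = 22627 / 2095250976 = 0.00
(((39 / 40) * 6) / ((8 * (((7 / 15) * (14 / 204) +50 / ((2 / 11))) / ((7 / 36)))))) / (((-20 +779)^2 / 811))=1254617 / 1723835084224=0.00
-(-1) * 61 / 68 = 61 / 68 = 0.90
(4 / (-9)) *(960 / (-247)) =1280 / 741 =1.73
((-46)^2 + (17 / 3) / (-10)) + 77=65773 / 30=2192.43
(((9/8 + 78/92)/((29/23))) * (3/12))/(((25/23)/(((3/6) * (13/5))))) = 108537/232000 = 0.47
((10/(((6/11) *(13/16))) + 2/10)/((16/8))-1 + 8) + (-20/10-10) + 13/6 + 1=1862/195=9.55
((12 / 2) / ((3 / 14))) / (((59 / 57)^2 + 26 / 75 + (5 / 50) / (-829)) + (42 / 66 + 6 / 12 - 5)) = -20739341700 / 1811495383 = -11.45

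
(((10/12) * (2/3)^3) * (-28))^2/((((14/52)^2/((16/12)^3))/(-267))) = -24643174400/59049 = -417334.32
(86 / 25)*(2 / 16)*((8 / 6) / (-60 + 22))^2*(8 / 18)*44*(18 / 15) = 15136 / 1218375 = 0.01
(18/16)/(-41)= -9/328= -0.03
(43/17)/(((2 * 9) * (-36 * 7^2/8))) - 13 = -877192/67473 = -13.00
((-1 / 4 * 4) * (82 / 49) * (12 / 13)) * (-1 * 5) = 4920 / 637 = 7.72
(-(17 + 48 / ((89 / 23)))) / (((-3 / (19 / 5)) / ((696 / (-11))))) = -11535736 / 4895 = -2356.64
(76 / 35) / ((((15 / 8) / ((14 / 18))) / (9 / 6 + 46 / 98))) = 58672 / 33075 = 1.77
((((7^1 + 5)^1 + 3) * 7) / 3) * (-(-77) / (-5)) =-539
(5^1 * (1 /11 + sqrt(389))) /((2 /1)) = 5 /22 + 5 * sqrt(389) /2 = 49.53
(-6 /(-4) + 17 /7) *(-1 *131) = -7205 /14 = -514.64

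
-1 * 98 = -98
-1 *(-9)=9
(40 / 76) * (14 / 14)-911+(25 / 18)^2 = -5593001 / 6156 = -908.54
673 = 673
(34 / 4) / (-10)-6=-137 / 20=-6.85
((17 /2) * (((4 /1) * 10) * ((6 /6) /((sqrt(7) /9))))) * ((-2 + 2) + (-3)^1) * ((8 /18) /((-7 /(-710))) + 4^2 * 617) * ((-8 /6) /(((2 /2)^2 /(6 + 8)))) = 1699390720 * sqrt(7) /7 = 642309317.92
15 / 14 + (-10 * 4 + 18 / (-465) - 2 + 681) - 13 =1360661 / 2170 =627.03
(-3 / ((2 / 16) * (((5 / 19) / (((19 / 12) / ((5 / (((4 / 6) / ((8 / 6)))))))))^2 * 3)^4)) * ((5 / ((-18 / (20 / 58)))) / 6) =288441413567621167681 / 3550876185600000000000000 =0.00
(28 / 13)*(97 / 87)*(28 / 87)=76048 / 98397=0.77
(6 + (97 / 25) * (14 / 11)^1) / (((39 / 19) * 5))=57152 / 53625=1.07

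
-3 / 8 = -0.38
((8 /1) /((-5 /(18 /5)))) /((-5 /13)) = 1872 /125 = 14.98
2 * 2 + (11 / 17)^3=20983 / 4913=4.27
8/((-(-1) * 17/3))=24/17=1.41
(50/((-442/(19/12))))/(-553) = 475/1466556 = 0.00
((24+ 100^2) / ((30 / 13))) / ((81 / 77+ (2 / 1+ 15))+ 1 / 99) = 15051036 / 62585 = 240.49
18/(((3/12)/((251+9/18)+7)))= 18612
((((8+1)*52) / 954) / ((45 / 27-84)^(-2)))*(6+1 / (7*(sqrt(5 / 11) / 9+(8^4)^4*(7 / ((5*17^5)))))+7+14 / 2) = 109736377080918829685701053505275812753560 / 1649953659619297222933143715007893623-79945951717120476650*sqrt(55) / 1283297290815008951170222889450583929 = 66508.76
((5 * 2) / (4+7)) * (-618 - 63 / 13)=-80970 / 143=-566.22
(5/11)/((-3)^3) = -5/297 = -0.02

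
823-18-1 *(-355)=1160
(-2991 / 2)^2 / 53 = 8946081 / 212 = 42198.50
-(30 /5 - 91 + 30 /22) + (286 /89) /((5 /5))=85026 /979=86.85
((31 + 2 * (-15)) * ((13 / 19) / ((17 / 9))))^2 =13689 / 104329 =0.13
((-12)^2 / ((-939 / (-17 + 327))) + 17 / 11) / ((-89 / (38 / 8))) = 3008821 / 1225708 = 2.45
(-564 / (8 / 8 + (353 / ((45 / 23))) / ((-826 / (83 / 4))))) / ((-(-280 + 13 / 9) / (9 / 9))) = 754699680 / 1316668879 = 0.57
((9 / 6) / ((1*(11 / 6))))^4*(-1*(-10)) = 4.48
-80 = -80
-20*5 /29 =-100 /29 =-3.45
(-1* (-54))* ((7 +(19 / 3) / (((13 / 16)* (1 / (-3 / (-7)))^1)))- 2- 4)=21330 / 91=234.40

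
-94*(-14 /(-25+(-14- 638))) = -1316 /677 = -1.94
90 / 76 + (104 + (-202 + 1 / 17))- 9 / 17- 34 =-84811 / 646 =-131.29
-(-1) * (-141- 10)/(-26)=151/26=5.81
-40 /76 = -10 /19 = -0.53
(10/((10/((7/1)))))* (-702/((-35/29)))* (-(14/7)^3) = -162864/5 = -32572.80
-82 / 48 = -41 / 24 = -1.71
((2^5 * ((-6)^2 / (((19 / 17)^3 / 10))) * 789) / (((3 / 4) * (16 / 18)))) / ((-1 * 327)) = -22327816320 / 747631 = -29864.75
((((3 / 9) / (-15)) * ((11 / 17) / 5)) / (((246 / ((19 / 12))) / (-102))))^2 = 43681 / 12254490000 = 0.00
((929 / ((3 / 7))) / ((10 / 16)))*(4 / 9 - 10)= -4474064 / 135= -33141.21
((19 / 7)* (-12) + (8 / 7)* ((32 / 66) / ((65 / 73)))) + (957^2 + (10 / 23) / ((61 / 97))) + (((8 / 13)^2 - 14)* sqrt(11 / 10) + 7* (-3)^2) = 19293984931042 / 21066045 - 1151* sqrt(110) / 845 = 915866.46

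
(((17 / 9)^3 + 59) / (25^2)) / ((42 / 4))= 95848 / 9568125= 0.01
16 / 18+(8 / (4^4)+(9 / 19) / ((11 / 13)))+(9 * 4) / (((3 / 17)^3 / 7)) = 2760173177 / 60192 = 45856.15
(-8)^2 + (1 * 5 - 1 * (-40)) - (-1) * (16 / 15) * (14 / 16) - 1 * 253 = -2146 / 15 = -143.07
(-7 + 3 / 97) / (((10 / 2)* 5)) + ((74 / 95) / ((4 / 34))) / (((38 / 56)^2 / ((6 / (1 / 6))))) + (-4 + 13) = 8755215551 / 16633075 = 526.37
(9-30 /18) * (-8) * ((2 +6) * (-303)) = 142208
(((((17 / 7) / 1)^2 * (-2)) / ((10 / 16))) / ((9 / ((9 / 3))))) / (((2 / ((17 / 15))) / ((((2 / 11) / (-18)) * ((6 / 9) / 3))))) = 78608 / 9823275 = 0.01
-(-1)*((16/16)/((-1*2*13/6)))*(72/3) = -72/13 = -5.54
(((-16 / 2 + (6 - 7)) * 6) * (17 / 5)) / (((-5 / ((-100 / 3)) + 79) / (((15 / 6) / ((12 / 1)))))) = -765 / 1583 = -0.48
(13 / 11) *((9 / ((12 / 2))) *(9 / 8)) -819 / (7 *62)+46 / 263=404831 / 1434928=0.28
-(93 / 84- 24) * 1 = 641 / 28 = 22.89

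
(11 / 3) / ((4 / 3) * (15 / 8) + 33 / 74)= 407 / 327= 1.24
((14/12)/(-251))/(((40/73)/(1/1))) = -511/60240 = -0.01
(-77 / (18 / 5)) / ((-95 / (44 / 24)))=0.41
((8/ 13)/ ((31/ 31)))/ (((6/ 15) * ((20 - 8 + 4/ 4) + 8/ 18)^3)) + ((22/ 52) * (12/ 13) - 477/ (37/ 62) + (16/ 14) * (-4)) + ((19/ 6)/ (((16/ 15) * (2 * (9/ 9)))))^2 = -254497594659618829/ 317616113790976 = -801.27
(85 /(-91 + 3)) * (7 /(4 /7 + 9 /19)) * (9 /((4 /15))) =-10683225 /48928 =-218.35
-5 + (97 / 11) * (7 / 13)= -36 / 143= -0.25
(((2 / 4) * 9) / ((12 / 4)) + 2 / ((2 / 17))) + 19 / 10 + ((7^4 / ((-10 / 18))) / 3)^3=-373714751877 / 125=-2989718015.02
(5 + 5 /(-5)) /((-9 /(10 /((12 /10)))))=-100 /27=-3.70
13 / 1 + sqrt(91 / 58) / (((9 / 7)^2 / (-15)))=13 - 245*sqrt(5278) / 1566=1.63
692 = 692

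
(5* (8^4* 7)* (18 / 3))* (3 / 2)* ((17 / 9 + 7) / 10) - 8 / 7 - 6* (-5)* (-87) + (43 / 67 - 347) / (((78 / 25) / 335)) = 302232773 / 273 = 1107079.75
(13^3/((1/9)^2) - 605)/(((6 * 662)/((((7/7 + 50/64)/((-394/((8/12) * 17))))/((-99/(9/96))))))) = 7160587/3305212416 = 0.00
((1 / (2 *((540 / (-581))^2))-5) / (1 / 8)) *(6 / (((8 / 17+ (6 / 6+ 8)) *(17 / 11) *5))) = -28362829 / 9780750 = -2.90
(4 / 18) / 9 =2 / 81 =0.02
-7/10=-0.70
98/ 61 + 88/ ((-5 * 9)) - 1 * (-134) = 366872/ 2745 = 133.65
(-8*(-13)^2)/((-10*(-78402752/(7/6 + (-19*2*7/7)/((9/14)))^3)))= 191751879683/571556062080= 0.34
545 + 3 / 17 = 9268 / 17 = 545.18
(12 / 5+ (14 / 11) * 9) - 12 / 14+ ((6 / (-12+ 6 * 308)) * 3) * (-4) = 254434 / 19635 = 12.96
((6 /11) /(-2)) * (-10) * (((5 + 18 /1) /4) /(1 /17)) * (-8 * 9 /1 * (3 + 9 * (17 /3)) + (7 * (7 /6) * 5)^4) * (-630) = -246190534591225 /528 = -466269951877.32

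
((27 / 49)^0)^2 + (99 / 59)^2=3.82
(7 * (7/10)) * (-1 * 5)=-49/2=-24.50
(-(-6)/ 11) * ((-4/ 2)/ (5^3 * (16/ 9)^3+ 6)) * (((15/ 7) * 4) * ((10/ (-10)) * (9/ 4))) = 590490/ 19880399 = 0.03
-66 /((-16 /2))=33 /4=8.25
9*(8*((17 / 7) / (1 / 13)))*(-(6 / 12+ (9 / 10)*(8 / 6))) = -135252 / 35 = -3864.34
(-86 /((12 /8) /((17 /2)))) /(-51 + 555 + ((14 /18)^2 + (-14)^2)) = -39474 /56749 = -0.70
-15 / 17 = -0.88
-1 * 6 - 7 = -13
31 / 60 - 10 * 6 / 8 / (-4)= 287 / 120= 2.39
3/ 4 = 0.75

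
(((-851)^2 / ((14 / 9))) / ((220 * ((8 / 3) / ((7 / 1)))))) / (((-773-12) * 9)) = -2172603 / 2763200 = -0.79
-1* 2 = -2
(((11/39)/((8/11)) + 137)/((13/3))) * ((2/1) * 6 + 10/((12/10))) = 2614765/4056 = 644.67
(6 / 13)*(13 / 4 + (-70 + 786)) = 8631 / 26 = 331.96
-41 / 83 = -0.49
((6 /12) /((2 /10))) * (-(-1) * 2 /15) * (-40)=-40 /3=-13.33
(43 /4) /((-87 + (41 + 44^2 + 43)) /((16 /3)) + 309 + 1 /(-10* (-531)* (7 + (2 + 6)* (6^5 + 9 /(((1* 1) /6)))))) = 28608379020 /1786859394263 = 0.02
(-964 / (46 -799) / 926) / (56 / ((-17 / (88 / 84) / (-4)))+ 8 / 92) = 94231 / 946787311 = 0.00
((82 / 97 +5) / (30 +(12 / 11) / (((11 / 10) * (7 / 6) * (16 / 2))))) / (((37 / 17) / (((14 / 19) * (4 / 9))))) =249018 / 8523875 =0.03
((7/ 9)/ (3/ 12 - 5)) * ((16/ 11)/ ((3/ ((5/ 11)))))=-2240/ 62073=-0.04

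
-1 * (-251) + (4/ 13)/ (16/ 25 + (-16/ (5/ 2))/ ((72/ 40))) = 534907/ 2132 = 250.89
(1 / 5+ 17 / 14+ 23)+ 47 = 4999 / 70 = 71.41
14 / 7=2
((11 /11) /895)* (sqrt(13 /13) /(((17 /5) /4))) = 4 /3043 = 0.00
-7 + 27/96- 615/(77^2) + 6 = -156047/189728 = -0.82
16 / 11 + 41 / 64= 1475 / 704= 2.10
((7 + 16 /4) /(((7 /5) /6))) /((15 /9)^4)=5346 /875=6.11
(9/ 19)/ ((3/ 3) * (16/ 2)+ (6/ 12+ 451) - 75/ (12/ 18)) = 9/ 6593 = 0.00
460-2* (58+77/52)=8867/26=341.04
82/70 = 41/35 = 1.17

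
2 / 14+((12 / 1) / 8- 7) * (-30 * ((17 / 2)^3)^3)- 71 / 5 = 684844986518271 / 17920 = 38216796122.67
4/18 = 2/9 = 0.22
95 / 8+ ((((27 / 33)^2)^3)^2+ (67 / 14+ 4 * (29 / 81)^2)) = 19906615086724738733 / 1153108800461322936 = 17.26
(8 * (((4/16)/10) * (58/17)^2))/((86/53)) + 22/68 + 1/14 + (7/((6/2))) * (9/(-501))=129855154/72635815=1.79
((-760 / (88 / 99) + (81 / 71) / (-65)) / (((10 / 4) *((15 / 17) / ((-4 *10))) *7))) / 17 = 21044832 / 161525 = 130.29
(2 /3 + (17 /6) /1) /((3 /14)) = 49 /3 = 16.33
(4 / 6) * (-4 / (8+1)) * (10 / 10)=-8 / 27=-0.30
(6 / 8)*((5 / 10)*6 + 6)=6.75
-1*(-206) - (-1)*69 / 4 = 893 / 4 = 223.25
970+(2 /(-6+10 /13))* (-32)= 16698 /17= 982.24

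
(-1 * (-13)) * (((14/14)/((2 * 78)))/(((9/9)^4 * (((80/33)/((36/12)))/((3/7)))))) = 99/2240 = 0.04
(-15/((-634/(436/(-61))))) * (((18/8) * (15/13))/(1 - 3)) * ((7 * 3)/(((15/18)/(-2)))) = -2781135/251381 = -11.06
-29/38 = -0.76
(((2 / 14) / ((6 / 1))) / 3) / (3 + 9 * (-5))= -1 / 5292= -0.00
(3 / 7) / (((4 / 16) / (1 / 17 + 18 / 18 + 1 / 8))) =69 / 34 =2.03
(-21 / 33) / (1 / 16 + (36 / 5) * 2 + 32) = -80 / 5841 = -0.01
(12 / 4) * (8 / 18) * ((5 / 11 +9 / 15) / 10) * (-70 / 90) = -812 / 7425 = -0.11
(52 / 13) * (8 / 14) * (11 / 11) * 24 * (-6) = -2304 / 7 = -329.14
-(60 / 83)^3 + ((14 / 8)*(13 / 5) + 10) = 162070017 / 11435740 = 14.17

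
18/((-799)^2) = 18/638401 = 0.00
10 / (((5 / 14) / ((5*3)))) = 420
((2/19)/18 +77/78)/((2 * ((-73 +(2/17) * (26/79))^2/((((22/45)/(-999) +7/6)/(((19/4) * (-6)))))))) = -166988016347017/43754147862493422276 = -0.00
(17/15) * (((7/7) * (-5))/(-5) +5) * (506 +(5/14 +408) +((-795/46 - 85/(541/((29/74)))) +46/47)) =4624597663747/757343195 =6106.34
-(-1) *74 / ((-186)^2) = 37 / 17298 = 0.00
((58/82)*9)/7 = 261/287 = 0.91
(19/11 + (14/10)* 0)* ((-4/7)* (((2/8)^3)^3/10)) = -19/50462720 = -0.00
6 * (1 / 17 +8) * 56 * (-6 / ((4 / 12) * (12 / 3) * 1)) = -207144 / 17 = -12184.94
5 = 5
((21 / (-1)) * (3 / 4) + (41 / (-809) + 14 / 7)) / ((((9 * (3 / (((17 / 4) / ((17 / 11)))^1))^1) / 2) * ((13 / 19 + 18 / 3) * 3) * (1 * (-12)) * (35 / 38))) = 0.01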